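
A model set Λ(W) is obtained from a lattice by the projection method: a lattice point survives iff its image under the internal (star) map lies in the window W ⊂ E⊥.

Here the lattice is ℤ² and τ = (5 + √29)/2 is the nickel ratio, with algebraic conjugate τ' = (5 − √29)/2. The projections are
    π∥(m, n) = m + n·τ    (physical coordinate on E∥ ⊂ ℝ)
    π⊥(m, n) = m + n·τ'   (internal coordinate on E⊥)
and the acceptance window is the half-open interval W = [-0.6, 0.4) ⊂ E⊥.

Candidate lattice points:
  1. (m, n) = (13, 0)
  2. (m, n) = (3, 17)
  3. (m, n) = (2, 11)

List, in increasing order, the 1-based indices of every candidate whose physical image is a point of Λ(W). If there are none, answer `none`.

Numerically τ ≈ 5.1926 and τ' = −1/τ ≈ -0.1926.
[1] lift (13,0): star map gives 13.0000; window check -0.6 ≤ 13.0000 < 0.4 is false → out
[2] lift (3,17): star map gives -0.2739; window check -0.6 ≤ -0.2739 < 0.4 is true → IN Λ
[3] lift (2,11): star map gives -0.1184; window check -0.6 ≤ -0.1184 < 0.4 is true → IN Λ

2, 3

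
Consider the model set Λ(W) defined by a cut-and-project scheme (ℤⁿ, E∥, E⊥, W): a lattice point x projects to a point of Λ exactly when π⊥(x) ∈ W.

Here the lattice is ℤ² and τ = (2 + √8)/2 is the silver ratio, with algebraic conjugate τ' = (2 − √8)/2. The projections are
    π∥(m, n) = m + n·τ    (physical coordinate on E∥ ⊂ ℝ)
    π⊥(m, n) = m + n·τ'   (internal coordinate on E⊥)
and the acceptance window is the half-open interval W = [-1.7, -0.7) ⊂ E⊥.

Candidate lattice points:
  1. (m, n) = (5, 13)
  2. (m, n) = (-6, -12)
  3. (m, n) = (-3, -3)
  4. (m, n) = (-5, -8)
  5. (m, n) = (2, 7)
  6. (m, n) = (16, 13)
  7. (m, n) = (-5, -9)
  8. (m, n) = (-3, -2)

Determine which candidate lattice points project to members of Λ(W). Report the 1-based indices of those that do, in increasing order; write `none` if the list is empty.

τ' = (2−√8)/2 ≈ -0.4142.
#1 (5,13): internal coord 5 + (13)·τ' = -0.3848; -0.3848 ∉ [-1.7, -0.7) → out
#2 (-6,-12): internal coord -6 + (-12)·τ' = -1.0294; -1.0294 ∈ [-1.7, -0.7) → IN Λ
#3 (-3,-3): internal coord -3 + (-3)·τ' = -1.7574; -1.7574 ∉ [-1.7, -0.7) → out
#4 (-5,-8): internal coord -5 + (-8)·τ' = -1.6863; -1.6863 ∈ [-1.7, -0.7) → IN Λ
#5 (2,7): internal coord 2 + (7)·τ' = -0.8995; -0.8995 ∈ [-1.7, -0.7) → IN Λ
#6 (16,13): internal coord 16 + (13)·τ' = +10.6152; +10.6152 ∉ [-1.7, -0.7) → out
#7 (-5,-9): internal coord -5 + (-9)·τ' = -1.2721; -1.2721 ∈ [-1.7, -0.7) → IN Λ
#8 (-3,-2): internal coord -3 + (-2)·τ' = -2.1716; -2.1716 ∉ [-1.7, -0.7) → out

2, 4, 5, 7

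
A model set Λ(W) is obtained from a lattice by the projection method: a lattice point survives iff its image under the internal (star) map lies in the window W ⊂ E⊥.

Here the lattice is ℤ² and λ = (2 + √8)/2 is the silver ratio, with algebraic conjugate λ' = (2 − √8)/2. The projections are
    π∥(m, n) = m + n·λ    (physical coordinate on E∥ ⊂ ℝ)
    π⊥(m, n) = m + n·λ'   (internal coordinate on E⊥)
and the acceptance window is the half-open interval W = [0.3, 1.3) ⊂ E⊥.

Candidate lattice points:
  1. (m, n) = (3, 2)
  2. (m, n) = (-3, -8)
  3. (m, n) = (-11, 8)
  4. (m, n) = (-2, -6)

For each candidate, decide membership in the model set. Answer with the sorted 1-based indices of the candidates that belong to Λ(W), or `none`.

λ' = (2−√8)/2 ≈ -0.414214.
candidate 1: (m,n)=(3,2) → π∥ = 3+2·λ ≈ 7.828427, π⊥ = 3+2·λ' ≈ 2.171573 ∉ [0.3, 1.3) ⇒ out
candidate 2: (m,n)=(-3,-8) → π∥ = -3-8·λ ≈ -22.313708, π⊥ = -3-8·λ' ≈ 0.313708 ∈ [0.3, 1.3) ⇒ IN Λ
candidate 3: (m,n)=(-11,8) → π∥ = -11+8·λ ≈ 8.313708, π⊥ = -11+8·λ' ≈ -14.313708 ∉ [0.3, 1.3) ⇒ out
candidate 4: (m,n)=(-2,-6) → π∥ = -2-6·λ ≈ -16.485281, π⊥ = -2-6·λ' ≈ 0.485281 ∈ [0.3, 1.3) ⇒ IN Λ

2, 4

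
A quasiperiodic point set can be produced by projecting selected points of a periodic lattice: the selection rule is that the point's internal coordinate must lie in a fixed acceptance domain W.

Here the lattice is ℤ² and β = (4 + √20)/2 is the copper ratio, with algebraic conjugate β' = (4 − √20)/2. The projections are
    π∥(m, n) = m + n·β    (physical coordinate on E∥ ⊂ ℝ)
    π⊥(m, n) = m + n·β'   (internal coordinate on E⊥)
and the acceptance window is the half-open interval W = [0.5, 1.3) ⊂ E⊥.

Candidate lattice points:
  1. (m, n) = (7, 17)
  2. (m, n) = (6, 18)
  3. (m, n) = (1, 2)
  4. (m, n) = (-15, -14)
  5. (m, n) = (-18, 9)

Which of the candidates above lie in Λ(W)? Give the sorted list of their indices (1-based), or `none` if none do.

Numerically β ≈ 4.2361 and β' = −1/β ≈ -0.2361.
#1 (7,17): internal coord 7 + (17)·β' = +2.9868; +2.9868 ∉ [0.5, 1.3) → out
#2 (6,18): internal coord 6 + (18)·β' = +1.7508; +1.7508 ∉ [0.5, 1.3) → out
#3 (1,2): internal coord 1 + (2)·β' = +0.5279; +0.5279 ∈ [0.5, 1.3) → IN Λ
#4 (-15,-14): internal coord -15 + (-14)·β' = -11.6950; -11.6950 ∉ [0.5, 1.3) → out
#5 (-18,9): internal coord -18 + (9)·β' = -20.1246; -20.1246 ∉ [0.5, 1.3) → out

3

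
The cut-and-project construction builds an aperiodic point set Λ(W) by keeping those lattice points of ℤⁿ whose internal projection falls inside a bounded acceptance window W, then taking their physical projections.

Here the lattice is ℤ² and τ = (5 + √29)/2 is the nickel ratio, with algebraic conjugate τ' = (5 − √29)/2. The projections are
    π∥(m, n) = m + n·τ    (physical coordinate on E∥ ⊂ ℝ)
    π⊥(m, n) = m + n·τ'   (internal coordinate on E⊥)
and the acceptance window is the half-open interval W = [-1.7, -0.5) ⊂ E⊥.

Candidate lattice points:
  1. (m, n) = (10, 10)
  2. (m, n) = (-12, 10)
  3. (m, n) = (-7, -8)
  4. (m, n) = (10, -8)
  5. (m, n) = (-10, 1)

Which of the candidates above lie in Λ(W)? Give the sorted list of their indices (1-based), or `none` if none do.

none

τ' = (5−√29)/2 ≈ -0.192582.
[1] lift (10,10): star map gives 8.074176; window check -1.7 ≤ 8.074176 < -0.5 is false → out
[2] lift (-12,10): star map gives -13.925824; window check -1.7 ≤ -13.925824 < -0.5 is false → out
[3] lift (-7,-8): star map gives -5.459341; window check -1.7 ≤ -5.459341 < -0.5 is false → out
[4] lift (10,-8): star map gives 11.540659; window check -1.7 ≤ 11.540659 < -0.5 is false → out
[5] lift (-10,1): star map gives -10.192582; window check -1.7 ≤ -10.192582 < -0.5 is false → out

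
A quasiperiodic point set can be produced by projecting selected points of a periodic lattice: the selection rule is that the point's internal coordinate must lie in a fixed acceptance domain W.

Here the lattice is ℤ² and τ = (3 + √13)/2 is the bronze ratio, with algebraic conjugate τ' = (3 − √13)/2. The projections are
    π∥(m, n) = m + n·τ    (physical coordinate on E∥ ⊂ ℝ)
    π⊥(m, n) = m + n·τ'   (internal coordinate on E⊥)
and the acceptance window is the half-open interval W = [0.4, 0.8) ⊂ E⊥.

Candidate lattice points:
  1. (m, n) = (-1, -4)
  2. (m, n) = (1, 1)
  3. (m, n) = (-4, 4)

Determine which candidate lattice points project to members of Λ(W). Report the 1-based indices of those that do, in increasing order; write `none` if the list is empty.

Numerically τ ≈ 3.302776 and τ' = −1/τ ≈ -0.302776.
candidate 1: (m,n)=(-1,-4) → π∥ = -1-4·τ ≈ -14.211103, π⊥ = -1-4·τ' ≈ 0.211103 ∉ [0.4, 0.8) ⇒ out
candidate 2: (m,n)=(1,1) → π∥ = 1+1·τ ≈ 4.302776, π⊥ = 1+1·τ' ≈ 0.697224 ∈ [0.4, 0.8) ⇒ IN Λ
candidate 3: (m,n)=(-4,4) → π∥ = -4+4·τ ≈ 9.211103, π⊥ = -4+4·τ' ≈ -5.211103 ∉ [0.4, 0.8) ⇒ out

2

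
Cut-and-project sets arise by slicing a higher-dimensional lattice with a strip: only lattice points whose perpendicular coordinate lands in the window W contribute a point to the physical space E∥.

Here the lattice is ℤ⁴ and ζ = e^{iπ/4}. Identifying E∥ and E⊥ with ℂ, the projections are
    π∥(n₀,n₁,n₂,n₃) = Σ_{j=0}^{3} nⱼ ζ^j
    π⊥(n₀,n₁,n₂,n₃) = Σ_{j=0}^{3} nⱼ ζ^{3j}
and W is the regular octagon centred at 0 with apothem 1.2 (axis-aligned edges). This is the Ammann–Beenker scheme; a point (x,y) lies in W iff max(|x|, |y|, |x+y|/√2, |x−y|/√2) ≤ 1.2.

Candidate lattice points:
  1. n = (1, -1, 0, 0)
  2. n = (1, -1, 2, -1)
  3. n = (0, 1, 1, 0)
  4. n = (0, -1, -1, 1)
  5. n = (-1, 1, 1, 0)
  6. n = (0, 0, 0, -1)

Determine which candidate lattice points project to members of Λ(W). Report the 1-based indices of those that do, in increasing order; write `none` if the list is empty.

3, 6

π⊥(n) = n₀ + n₁ζ³ + n₂ζ⁶ + n₃ζ⁹ where ζ = e^{iπ/4}.
candidate 1: n = (1, -1, 0, 0) → π⊥ ≈ (+1.707107, -0.707107); max(|x|,|y|,|x±y|/√2) = 1.707107 > 1.2 ⇒ ∉ W
candidate 2: n = (1, -1, 2, -1) → π⊥ ≈ (+1.000000, -3.414214); max(|x|,|y|,|x±y|/√2) = 3.414214 > 1.2 ⇒ ∉ W
candidate 3: n = (0, 1, 1, 0) → π⊥ ≈ (-0.707107, -0.292893); max(|x|,|y|,|x±y|/√2) = 0.707107 ≤ 1.2 ⇒ ∈ W
candidate 4: n = (0, -1, -1, 1) → π⊥ ≈ (+1.414214, +1.000000); max(|x|,|y|,|x±y|/√2) = 1.707107 > 1.2 ⇒ ∉ W
candidate 5: n = (-1, 1, 1, 0) → π⊥ ≈ (-1.707107, -0.292893); max(|x|,|y|,|x±y|/√2) = 1.707107 > 1.2 ⇒ ∉ W
candidate 6: n = (0, 0, 0, -1) → π⊥ ≈ (-0.707107, -0.707107); max(|x|,|y|,|x±y|/√2) = 1.000000 ≤ 1.2 ⇒ ∈ W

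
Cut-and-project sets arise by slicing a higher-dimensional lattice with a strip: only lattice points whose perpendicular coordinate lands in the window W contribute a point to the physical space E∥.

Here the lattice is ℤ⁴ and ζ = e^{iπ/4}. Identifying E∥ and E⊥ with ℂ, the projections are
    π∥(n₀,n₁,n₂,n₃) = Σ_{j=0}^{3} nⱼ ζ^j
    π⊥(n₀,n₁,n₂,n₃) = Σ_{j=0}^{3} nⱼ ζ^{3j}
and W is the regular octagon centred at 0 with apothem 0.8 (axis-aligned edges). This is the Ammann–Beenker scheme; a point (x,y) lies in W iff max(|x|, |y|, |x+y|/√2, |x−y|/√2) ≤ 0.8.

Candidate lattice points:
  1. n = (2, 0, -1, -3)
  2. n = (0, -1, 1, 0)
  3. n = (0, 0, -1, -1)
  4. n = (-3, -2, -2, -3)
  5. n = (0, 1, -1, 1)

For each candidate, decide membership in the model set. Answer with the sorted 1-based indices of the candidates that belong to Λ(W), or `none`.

Internal map: ζ^{3j} for j=0..3 gives (1,0), (−√2/2,√2/2), (0,−1), (√2/2,√2/2).
candidate 1: n = (2, 0, -1, -3) → π⊥ ≈ (-0.1213, -1.1213); max(|x|,|y|,|x±y|/√2) = 1.1213 > 0.8 ⇒ ∉ W
candidate 2: n = (0, -1, 1, 0) → π⊥ ≈ (+0.7071, -1.7071); max(|x|,|y|,|x±y|/√2) = 1.7071 > 0.8 ⇒ ∉ W
candidate 3: n = (0, 0, -1, -1) → π⊥ ≈ (-0.7071, +0.2929); max(|x|,|y|,|x±y|/√2) = 0.7071 ≤ 0.8 ⇒ ∈ W
candidate 4: n = (-3, -2, -2, -3) → π⊥ ≈ (-3.7071, -1.5355); max(|x|,|y|,|x±y|/√2) = 3.7071 > 0.8 ⇒ ∉ W
candidate 5: n = (0, 1, -1, 1) → π⊥ ≈ (+0.0000, +2.4142); max(|x|,|y|,|x±y|/√2) = 2.4142 > 0.8 ⇒ ∉ W

3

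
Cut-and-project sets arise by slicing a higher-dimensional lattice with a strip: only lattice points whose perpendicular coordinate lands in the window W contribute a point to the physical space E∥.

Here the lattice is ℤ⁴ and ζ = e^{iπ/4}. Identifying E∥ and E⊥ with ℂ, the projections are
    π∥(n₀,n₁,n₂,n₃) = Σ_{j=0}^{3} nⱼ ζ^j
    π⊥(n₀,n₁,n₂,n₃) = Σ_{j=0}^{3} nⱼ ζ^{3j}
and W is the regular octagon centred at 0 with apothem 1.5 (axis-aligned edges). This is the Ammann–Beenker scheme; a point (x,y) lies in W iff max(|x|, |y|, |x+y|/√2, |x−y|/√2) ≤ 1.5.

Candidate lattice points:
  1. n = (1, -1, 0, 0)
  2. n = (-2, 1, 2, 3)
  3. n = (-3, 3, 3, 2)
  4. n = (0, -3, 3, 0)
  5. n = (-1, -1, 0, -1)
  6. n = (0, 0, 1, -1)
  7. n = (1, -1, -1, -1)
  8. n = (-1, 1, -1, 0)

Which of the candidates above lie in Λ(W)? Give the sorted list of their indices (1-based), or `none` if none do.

2, 7

Internal map: ζ^{3j} for j=0..3 gives (1,0), (−√2/2,√2/2), (0,−1), (√2/2,√2/2).
candidate 1: n = (1, -1, 0, 0) → π⊥ ≈ (+1.70711, -0.70711); max(|x|,|y|,|x±y|/√2) = 1.70711 > 1.5 ⇒ ∉ W
candidate 2: n = (-2, 1, 2, 3) → π⊥ ≈ (-0.58579, +0.82843); max(|x|,|y|,|x±y|/√2) = 1.00000 ≤ 1.5 ⇒ ∈ W
candidate 3: n = (-3, 3, 3, 2) → π⊥ ≈ (-3.70711, +0.53553); max(|x|,|y|,|x±y|/√2) = 3.70711 > 1.5 ⇒ ∉ W
candidate 4: n = (0, -3, 3, 0) → π⊥ ≈ (+2.12132, -5.12132); max(|x|,|y|,|x±y|/√2) = 5.12132 > 1.5 ⇒ ∉ W
candidate 5: n = (-1, -1, 0, -1) → π⊥ ≈ (-1.00000, -1.41421); max(|x|,|y|,|x±y|/√2) = 1.70711 > 1.5 ⇒ ∉ W
candidate 6: n = (0, 0, 1, -1) → π⊥ ≈ (-0.70711, -1.70711); max(|x|,|y|,|x±y|/√2) = 1.70711 > 1.5 ⇒ ∉ W
candidate 7: n = (1, -1, -1, -1) → π⊥ ≈ (+1.00000, -0.41421); max(|x|,|y|,|x±y|/√2) = 1.00000 ≤ 1.5 ⇒ ∈ W
candidate 8: n = (-1, 1, -1, 0) → π⊥ ≈ (-1.70711, +1.70711); max(|x|,|y|,|x±y|/√2) = 2.41421 > 1.5 ⇒ ∉ W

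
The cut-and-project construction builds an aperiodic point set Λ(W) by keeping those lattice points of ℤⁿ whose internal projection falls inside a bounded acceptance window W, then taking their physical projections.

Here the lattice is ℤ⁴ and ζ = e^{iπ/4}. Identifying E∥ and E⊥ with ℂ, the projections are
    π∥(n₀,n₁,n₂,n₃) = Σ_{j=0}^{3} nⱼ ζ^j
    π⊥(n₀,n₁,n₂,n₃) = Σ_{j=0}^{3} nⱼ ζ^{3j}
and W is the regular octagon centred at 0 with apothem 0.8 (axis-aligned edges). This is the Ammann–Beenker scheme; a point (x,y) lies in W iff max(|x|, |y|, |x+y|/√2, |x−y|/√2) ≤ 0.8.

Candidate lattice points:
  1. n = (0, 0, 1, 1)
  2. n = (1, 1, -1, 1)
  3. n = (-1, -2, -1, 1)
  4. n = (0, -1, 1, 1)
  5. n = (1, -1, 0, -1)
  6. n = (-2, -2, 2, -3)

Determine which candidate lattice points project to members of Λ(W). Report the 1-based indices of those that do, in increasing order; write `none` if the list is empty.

With ζ = e^{iπ/4} the internal vectors are ζ^0,ζ^3,ζ^6,ζ^9.
candidate 1: n = (0, 0, 1, 1) → π⊥ ≈ (+0.70711, -0.29289); max(|x|,|y|,|x±y|/√2) = 0.70711 ≤ 0.8 ⇒ ∈ W
candidate 2: n = (1, 1, -1, 1) → π⊥ ≈ (+1.00000, +2.41421); max(|x|,|y|,|x±y|/√2) = 2.41421 > 0.8 ⇒ ∉ W
candidate 3: n = (-1, -2, -1, 1) → π⊥ ≈ (+1.12132, +0.29289); max(|x|,|y|,|x±y|/√2) = 1.12132 > 0.8 ⇒ ∉ W
candidate 4: n = (0, -1, 1, 1) → π⊥ ≈ (+1.41421, -1.00000); max(|x|,|y|,|x±y|/√2) = 1.70711 > 0.8 ⇒ ∉ W
candidate 5: n = (1, -1, 0, -1) → π⊥ ≈ (+1.00000, -1.41421); max(|x|,|y|,|x±y|/√2) = 1.70711 > 0.8 ⇒ ∉ W
candidate 6: n = (-2, -2, 2, -3) → π⊥ ≈ (-2.70711, -5.53553); max(|x|,|y|,|x±y|/√2) = 5.82843 > 0.8 ⇒ ∉ W

1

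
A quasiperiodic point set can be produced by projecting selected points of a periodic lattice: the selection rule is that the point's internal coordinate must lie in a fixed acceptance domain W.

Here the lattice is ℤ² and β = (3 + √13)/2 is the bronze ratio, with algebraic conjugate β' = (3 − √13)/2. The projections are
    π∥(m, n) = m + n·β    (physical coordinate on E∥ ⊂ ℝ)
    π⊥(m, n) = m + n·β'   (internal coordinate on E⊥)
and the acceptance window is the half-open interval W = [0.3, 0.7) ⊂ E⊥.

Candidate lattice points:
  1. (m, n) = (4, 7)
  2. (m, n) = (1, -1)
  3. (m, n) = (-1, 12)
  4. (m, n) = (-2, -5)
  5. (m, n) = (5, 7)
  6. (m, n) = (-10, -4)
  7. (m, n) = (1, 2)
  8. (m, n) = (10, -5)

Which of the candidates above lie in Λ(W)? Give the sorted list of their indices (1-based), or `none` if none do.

7

Compute β' = (3−√13)/2 = -0.30278, so π⊥(m,n) = m -0.30278·n.
candidate 1: (m,n)=(4,7) → π∥ = 4+7·β ≈ 27.11943, π⊥ = 4+7·β' ≈ 1.88057 ∉ [0.3, 0.7) ⇒ out
candidate 2: (m,n)=(1,-1) → π∥ = 1-1·β ≈ -2.30278, π⊥ = 1-1·β' ≈ 1.30278 ∉ [0.3, 0.7) ⇒ out
candidate 3: (m,n)=(-1,12) → π∥ = -1+12·β ≈ 38.63331, π⊥ = -1+12·β' ≈ -4.63331 ∉ [0.3, 0.7) ⇒ out
candidate 4: (m,n)=(-2,-5) → π∥ = -2-5·β ≈ -18.51388, π⊥ = -2-5·β' ≈ -0.48612 ∉ [0.3, 0.7) ⇒ out
candidate 5: (m,n)=(5,7) → π∥ = 5+7·β ≈ 28.11943, π⊥ = 5+7·β' ≈ 2.88057 ∉ [0.3, 0.7) ⇒ out
candidate 6: (m,n)=(-10,-4) → π∥ = -10-4·β ≈ -23.21110, π⊥ = -10-4·β' ≈ -8.78890 ∉ [0.3, 0.7) ⇒ out
candidate 7: (m,n)=(1,2) → π∥ = 1+2·β ≈ 7.60555, π⊥ = 1+2·β' ≈ 0.39445 ∈ [0.3, 0.7) ⇒ IN Λ
candidate 8: (m,n)=(10,-5) → π∥ = 10-5·β ≈ -6.51388, π⊥ = 10-5·β' ≈ 11.51388 ∉ [0.3, 0.7) ⇒ out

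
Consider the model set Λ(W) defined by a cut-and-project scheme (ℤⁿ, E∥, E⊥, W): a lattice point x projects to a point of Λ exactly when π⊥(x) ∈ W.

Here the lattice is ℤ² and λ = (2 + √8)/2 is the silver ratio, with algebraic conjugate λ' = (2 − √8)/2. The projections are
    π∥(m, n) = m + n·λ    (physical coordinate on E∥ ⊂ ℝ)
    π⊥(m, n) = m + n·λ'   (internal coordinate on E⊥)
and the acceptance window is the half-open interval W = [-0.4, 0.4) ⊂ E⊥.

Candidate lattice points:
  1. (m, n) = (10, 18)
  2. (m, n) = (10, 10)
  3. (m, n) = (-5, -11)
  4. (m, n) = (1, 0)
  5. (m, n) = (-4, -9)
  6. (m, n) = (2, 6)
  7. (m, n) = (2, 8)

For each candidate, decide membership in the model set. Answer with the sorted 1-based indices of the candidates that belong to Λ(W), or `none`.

5

Numerically λ ≈ 2.41421 and λ' = −1/λ ≈ -0.41421.
#1 (10,18): internal coord 10 + (18)·λ' = +2.54416; +2.54416 ∉ [-0.4, 0.4) → out
#2 (10,10): internal coord 10 + (10)·λ' = +5.85786; +5.85786 ∉ [-0.4, 0.4) → out
#3 (-5,-11): internal coord -5 + (-11)·λ' = -0.44365; -0.44365 ∉ [-0.4, 0.4) → out
#4 (1,0): internal coord 1 + (0)·λ' = +1.00000; +1.00000 ∉ [-0.4, 0.4) → out
#5 (-4,-9): internal coord -4 + (-9)·λ' = -0.27208; -0.27208 ∈ [-0.4, 0.4) → IN Λ
#6 (2,6): internal coord 2 + (6)·λ' = -0.48528; -0.48528 ∉ [-0.4, 0.4) → out
#7 (2,8): internal coord 2 + (8)·λ' = -1.31371; -1.31371 ∉ [-0.4, 0.4) → out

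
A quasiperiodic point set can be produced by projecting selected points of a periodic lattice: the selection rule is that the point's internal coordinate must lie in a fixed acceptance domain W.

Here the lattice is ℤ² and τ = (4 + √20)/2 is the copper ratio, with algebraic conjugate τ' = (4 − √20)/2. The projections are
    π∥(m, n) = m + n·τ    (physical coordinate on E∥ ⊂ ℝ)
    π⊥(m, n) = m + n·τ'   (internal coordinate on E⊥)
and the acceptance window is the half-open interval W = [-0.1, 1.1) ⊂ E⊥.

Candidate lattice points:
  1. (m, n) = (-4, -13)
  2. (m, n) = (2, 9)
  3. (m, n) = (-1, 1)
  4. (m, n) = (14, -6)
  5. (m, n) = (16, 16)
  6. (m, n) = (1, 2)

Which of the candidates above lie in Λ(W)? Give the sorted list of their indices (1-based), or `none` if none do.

6

τ' = (4−√20)/2 ≈ -0.236068.
candidate 1: (m,n)=(-4,-13) → π∥ = -4-13·τ ≈ -59.068884, π⊥ = -4-13·τ' ≈ -0.931116 ∉ [-0.1, 1.1) ⇒ out
candidate 2: (m,n)=(2,9) → π∥ = 2+9·τ ≈ 40.124612, π⊥ = 2+9·τ' ≈ -0.124612 ∉ [-0.1, 1.1) ⇒ out
candidate 3: (m,n)=(-1,1) → π∥ = -1+1·τ ≈ 3.236068, π⊥ = -1+1·τ' ≈ -1.236068 ∉ [-0.1, 1.1) ⇒ out
candidate 4: (m,n)=(14,-6) → π∥ = 14-6·τ ≈ -11.416408, π⊥ = 14-6·τ' ≈ 15.416408 ∉ [-0.1, 1.1) ⇒ out
candidate 5: (m,n)=(16,16) → π∥ = 16+16·τ ≈ 83.777088, π⊥ = 16+16·τ' ≈ 12.222912 ∉ [-0.1, 1.1) ⇒ out
candidate 6: (m,n)=(1,2) → π∥ = 1+2·τ ≈ 9.472136, π⊥ = 1+2·τ' ≈ 0.527864 ∈ [-0.1, 1.1) ⇒ IN Λ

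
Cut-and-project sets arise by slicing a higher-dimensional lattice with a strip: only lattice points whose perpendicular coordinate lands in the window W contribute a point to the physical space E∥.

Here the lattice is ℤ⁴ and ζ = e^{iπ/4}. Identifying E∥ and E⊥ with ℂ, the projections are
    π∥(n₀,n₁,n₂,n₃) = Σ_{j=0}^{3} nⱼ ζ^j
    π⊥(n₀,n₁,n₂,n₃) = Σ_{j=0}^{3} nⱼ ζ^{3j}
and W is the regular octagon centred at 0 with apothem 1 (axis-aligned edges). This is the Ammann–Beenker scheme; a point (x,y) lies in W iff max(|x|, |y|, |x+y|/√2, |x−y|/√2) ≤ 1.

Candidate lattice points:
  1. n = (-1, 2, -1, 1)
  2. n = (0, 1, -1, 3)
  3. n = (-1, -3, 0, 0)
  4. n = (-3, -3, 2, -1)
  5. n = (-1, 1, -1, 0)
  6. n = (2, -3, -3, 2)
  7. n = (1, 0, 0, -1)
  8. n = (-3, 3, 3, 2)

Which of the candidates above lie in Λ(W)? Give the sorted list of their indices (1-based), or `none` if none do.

7

π⊥(n) = n₀ + n₁ζ³ + n₂ζ⁶ + n₃ζ⁹ where ζ = e^{iπ/4}.
candidate 1: n = (-1, 2, -1, 1) → π⊥ ≈ (-1.70711, +3.12132); max(|x|,|y|,|x±y|/√2) = 3.41421 > 1 ⇒ ∉ W
candidate 2: n = (0, 1, -1, 3) → π⊥ ≈ (+1.41421, +3.82843); max(|x|,|y|,|x±y|/√2) = 3.82843 > 1 ⇒ ∉ W
candidate 3: n = (-1, -3, 0, 0) → π⊥ ≈ (+1.12132, -2.12132); max(|x|,|y|,|x±y|/√2) = 2.29289 > 1 ⇒ ∉ W
candidate 4: n = (-3, -3, 2, -1) → π⊥ ≈ (-1.58579, -4.82843); max(|x|,|y|,|x±y|/√2) = 4.82843 > 1 ⇒ ∉ W
candidate 5: n = (-1, 1, -1, 0) → π⊥ ≈ (-1.70711, +1.70711); max(|x|,|y|,|x±y|/√2) = 2.41421 > 1 ⇒ ∉ W
candidate 6: n = (2, -3, -3, 2) → π⊥ ≈ (+5.53553, +2.29289); max(|x|,|y|,|x±y|/√2) = 5.53553 > 1 ⇒ ∉ W
candidate 7: n = (1, 0, 0, -1) → π⊥ ≈ (+0.29289, -0.70711); max(|x|,|y|,|x±y|/√2) = 0.70711 ≤ 1 ⇒ ∈ W
candidate 8: n = (-3, 3, 3, 2) → π⊥ ≈ (-3.70711, +0.53553); max(|x|,|y|,|x±y|/√2) = 3.70711 > 1 ⇒ ∉ W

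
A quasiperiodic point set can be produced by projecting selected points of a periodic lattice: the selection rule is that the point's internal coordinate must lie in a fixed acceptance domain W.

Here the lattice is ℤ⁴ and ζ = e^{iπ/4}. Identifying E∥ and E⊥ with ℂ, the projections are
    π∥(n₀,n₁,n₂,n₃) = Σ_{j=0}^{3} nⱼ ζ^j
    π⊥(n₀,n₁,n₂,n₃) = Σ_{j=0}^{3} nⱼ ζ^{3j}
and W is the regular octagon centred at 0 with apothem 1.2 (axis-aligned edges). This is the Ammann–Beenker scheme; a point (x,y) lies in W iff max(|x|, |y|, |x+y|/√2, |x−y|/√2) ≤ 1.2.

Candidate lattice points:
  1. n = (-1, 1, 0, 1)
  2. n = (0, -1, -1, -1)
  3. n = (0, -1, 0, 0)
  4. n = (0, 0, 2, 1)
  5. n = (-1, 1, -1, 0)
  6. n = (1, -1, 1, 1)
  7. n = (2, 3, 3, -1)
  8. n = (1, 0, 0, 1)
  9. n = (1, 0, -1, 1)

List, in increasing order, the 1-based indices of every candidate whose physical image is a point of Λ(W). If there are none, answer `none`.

Internal map: ζ^{3j} for j=0..3 gives (1,0), (−√2/2,√2/2), (0,−1), (√2/2,√2/2).
#1 (-1, 1, 0, 1): internal (-1.000000, 1.414214); octagon support 1.707107 vs apothem 1.2 → ∉ W
#2 (0, -1, -1, -1): internal (0.000000, -0.414214); octagon support 0.414214 vs apothem 1.2 → ∈ W
#3 (0, -1, 0, 0): internal (0.707107, -0.707107); octagon support 1.000000 vs apothem 1.2 → ∈ W
#4 (0, 0, 2, 1): internal (0.707107, -1.292893); octagon support 1.414214 vs apothem 1.2 → ∉ W
#5 (-1, 1, -1, 0): internal (-1.707107, 1.707107); octagon support 2.414214 vs apothem 1.2 → ∉ W
#6 (1, -1, 1, 1): internal (2.414214, -1.000000); octagon support 2.414214 vs apothem 1.2 → ∉ W
#7 (2, 3, 3, -1): internal (-0.828427, -1.585786); octagon support 1.707107 vs apothem 1.2 → ∉ W
#8 (1, 0, 0, 1): internal (1.707107, 0.707107); octagon support 1.707107 vs apothem 1.2 → ∉ W
#9 (1, 0, -1, 1): internal (1.707107, 1.707107); octagon support 2.414214 vs apothem 1.2 → ∉ W

2, 3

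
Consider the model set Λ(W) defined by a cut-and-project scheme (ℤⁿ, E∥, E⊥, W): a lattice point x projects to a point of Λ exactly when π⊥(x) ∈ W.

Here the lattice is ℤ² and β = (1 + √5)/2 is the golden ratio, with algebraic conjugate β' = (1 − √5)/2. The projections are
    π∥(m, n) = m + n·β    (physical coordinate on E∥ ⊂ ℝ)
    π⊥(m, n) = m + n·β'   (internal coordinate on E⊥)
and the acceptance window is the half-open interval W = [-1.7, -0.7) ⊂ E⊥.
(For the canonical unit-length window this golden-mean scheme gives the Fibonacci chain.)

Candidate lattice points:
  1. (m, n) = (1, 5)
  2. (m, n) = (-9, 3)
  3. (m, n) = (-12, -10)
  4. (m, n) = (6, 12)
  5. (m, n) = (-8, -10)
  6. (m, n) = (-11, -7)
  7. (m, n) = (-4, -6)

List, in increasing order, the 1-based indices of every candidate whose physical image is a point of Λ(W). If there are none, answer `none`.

4

β' = (1−√5)/2 ≈ -0.6180.
#1 (1,5): internal coord 1 + (5)·β' = -2.0902; -2.0902 ∉ [-1.7, -0.7) → out
#2 (-9,3): internal coord -9 + (3)·β' = -10.8541; -10.8541 ∉ [-1.7, -0.7) → out
#3 (-12,-10): internal coord -12 + (-10)·β' = -5.8197; -5.8197 ∉ [-1.7, -0.7) → out
#4 (6,12): internal coord 6 + (12)·β' = -1.4164; -1.4164 ∈ [-1.7, -0.7) → IN Λ
#5 (-8,-10): internal coord -8 + (-10)·β' = -1.8197; -1.8197 ∉ [-1.7, -0.7) → out
#6 (-11,-7): internal coord -11 + (-7)·β' = -6.6738; -6.6738 ∉ [-1.7, -0.7) → out
#7 (-4,-6): internal coord -4 + (-6)·β' = -0.2918; -0.2918 ∉ [-1.7, -0.7) → out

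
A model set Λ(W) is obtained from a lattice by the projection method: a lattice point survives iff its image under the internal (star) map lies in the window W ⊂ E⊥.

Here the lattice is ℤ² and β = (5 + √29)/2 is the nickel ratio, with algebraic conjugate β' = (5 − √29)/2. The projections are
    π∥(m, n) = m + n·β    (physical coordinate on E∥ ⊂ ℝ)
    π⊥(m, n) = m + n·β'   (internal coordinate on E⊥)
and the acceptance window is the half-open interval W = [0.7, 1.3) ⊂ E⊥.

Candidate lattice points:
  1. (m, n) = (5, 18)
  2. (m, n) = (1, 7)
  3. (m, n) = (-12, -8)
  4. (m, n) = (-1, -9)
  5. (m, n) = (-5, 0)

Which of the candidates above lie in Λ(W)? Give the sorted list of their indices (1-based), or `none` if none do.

4

β' = (5−√29)/2 ≈ -0.192582.
candidate 1: (m,n)=(5,18) → π∥ = 5+18·β ≈ 98.466483, π⊥ = 5+18·β' ≈ 1.533517 ∉ [0.7, 1.3) ⇒ out
candidate 2: (m,n)=(1,7) → π∥ = 1+7·β ≈ 37.348077, π⊥ = 1+7·β' ≈ -0.348077 ∉ [0.7, 1.3) ⇒ out
candidate 3: (m,n)=(-12,-8) → π∥ = -12-8·β ≈ -53.540659, π⊥ = -12-8·β' ≈ -10.459341 ∉ [0.7, 1.3) ⇒ out
candidate 4: (m,n)=(-1,-9) → π∥ = -1-9·β ≈ -47.733242, π⊥ = -1-9·β' ≈ 0.733242 ∈ [0.7, 1.3) ⇒ IN Λ
candidate 5: (m,n)=(-5,0) → π∥ = -5+0·β ≈ -5.000000, π⊥ = -5+0·β' ≈ -5.000000 ∉ [0.7, 1.3) ⇒ out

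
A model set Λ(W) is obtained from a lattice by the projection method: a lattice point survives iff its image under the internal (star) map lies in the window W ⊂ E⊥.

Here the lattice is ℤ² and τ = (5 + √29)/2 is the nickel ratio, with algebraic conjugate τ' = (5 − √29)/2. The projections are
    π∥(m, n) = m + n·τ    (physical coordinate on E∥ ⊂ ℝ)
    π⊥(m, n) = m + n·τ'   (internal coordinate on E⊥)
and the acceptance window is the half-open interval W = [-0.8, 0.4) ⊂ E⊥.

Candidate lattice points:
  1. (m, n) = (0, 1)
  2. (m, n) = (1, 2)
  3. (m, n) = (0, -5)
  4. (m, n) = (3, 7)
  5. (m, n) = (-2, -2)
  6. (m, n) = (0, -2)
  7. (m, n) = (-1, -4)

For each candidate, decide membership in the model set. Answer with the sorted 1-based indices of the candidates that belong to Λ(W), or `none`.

Numerically τ ≈ 5.19258 and τ' = −1/τ ≈ -0.19258.
candidate 1: (m,n)=(0,1) → π∥ = 0+1·τ ≈ 5.19258, π⊥ = 0+1·τ' ≈ -0.19258 ∈ [-0.8, 0.4) ⇒ IN Λ
candidate 2: (m,n)=(1,2) → π∥ = 1+2·τ ≈ 11.38516, π⊥ = 1+2·τ' ≈ 0.61484 ∉ [-0.8, 0.4) ⇒ out
candidate 3: (m,n)=(0,-5) → π∥ = 0-5·τ ≈ -25.96291, π⊥ = 0-5·τ' ≈ 0.96291 ∉ [-0.8, 0.4) ⇒ out
candidate 4: (m,n)=(3,7) → π∥ = 3+7·τ ≈ 39.34808, π⊥ = 3+7·τ' ≈ 1.65192 ∉ [-0.8, 0.4) ⇒ out
candidate 5: (m,n)=(-2,-2) → π∥ = -2-2·τ ≈ -12.38516, π⊥ = -2-2·τ' ≈ -1.61484 ∉ [-0.8, 0.4) ⇒ out
candidate 6: (m,n)=(0,-2) → π∥ = 0-2·τ ≈ -10.38516, π⊥ = 0-2·τ' ≈ 0.38516 ∈ [-0.8, 0.4) ⇒ IN Λ
candidate 7: (m,n)=(-1,-4) → π∥ = -1-4·τ ≈ -21.77033, π⊥ = -1-4·τ' ≈ -0.22967 ∈ [-0.8, 0.4) ⇒ IN Λ

1, 6, 7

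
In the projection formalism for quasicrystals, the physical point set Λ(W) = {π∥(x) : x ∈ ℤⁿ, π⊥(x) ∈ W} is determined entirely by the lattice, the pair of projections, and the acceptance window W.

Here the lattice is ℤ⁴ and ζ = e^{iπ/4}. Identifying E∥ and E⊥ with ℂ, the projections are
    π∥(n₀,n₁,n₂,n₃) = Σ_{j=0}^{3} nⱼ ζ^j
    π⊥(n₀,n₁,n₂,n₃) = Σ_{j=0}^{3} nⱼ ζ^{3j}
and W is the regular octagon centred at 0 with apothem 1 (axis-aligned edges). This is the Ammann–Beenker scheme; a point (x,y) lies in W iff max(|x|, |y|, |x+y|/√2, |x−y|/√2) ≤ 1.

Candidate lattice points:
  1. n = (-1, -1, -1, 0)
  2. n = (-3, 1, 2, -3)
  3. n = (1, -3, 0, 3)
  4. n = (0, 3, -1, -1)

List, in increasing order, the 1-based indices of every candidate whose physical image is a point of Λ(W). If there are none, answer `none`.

1

Internal map: ζ^{3j} for j=0..3 gives (1,0), (−√2/2,√2/2), (0,−1), (√2/2,√2/2).
#1 (-1, -1, -1, 0): internal (-0.292893, 0.292893); octagon support 0.414214 vs apothem 1 → ∈ W
#2 (-3, 1, 2, -3): internal (-5.828427, -3.414214); octagon support 6.535534 vs apothem 1 → ∉ W
#3 (1, -3, 0, 3): internal (5.242641, 0.000000); octagon support 5.242641 vs apothem 1 → ∉ W
#4 (0, 3, -1, -1): internal (-2.828427, 2.414214); octagon support 3.707107 vs apothem 1 → ∉ W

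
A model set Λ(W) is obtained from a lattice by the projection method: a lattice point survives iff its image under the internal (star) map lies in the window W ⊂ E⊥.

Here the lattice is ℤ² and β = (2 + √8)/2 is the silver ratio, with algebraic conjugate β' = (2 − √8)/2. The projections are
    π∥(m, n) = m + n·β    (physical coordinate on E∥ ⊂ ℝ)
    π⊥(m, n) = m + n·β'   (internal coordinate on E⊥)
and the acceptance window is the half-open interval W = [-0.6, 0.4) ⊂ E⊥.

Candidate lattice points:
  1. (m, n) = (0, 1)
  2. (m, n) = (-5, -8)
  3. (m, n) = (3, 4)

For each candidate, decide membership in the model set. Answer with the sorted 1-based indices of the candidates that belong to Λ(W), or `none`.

1

Numerically β ≈ 2.414214 and β' = −1/β ≈ -0.414214.
candidate 1: (m,n)=(0,1) → π∥ = 0+1·β ≈ 2.414214, π⊥ = 0+1·β' ≈ -0.414214 ∈ [-0.6, 0.4) ⇒ IN Λ
candidate 2: (m,n)=(-5,-8) → π∥ = -5-8·β ≈ -24.313708, π⊥ = -5-8·β' ≈ -1.686292 ∉ [-0.6, 0.4) ⇒ out
candidate 3: (m,n)=(3,4) → π∥ = 3+4·β ≈ 12.656854, π⊥ = 3+4·β' ≈ 1.343146 ∉ [-0.6, 0.4) ⇒ out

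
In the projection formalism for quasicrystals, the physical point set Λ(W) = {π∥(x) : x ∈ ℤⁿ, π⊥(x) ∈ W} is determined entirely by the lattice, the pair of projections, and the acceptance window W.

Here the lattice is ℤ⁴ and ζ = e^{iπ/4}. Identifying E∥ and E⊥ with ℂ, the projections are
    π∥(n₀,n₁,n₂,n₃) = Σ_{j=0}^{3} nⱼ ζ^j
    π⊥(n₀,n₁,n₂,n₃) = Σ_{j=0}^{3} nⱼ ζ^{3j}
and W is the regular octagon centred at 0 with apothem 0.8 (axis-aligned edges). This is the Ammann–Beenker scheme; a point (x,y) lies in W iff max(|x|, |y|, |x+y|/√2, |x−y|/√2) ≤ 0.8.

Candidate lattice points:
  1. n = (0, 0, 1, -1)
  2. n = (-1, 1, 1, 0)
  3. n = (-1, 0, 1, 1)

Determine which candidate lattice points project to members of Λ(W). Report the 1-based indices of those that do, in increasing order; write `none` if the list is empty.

3

Internal map: ζ^{3j} for j=0..3 gives (1,0), (−√2/2,√2/2), (0,−1), (√2/2,√2/2).
candidate 1: n = (0, 0, 1, -1) → π⊥ ≈ (-0.70711, -1.70711); max(|x|,|y|,|x±y|/√2) = 1.70711 > 0.8 ⇒ ∉ W
candidate 2: n = (-1, 1, 1, 0) → π⊥ ≈ (-1.70711, -0.29289); max(|x|,|y|,|x±y|/√2) = 1.70711 > 0.8 ⇒ ∉ W
candidate 3: n = (-1, 0, 1, 1) → π⊥ ≈ (-0.29289, -0.29289); max(|x|,|y|,|x±y|/√2) = 0.41421 ≤ 0.8 ⇒ ∈ W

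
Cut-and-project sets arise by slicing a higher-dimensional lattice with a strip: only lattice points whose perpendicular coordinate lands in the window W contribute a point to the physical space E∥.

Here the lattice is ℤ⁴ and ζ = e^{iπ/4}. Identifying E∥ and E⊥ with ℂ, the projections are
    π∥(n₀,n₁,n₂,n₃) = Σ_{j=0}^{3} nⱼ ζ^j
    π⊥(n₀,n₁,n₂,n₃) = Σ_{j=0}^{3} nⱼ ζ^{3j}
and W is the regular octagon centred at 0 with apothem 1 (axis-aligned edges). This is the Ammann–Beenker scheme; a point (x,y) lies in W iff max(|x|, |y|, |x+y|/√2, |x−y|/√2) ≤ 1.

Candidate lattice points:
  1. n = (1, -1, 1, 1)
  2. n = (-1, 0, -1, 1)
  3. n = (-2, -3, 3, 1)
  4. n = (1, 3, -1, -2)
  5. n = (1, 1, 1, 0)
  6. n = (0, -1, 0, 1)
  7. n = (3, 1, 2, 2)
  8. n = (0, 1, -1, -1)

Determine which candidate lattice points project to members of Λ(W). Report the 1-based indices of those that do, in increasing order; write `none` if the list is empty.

π⊥(n) = n₀ + n₁ζ³ + n₂ζ⁶ + n₃ζ⁹ where ζ = e^{iπ/4}.
#1 (1, -1, 1, 1): internal (2.4142, -1.0000); octagon support 2.4142 vs apothem 1 → ∉ W
#2 (-1, 0, -1, 1): internal (-0.2929, 1.7071); octagon support 1.7071 vs apothem 1 → ∉ W
#3 (-2, -3, 3, 1): internal (0.8284, -4.4142); octagon support 4.4142 vs apothem 1 → ∉ W
#4 (1, 3, -1, -2): internal (-2.5355, 1.7071); octagon support 3.0000 vs apothem 1 → ∉ W
#5 (1, 1, 1, 0): internal (0.2929, -0.2929); octagon support 0.4142 vs apothem 1 → ∈ W
#6 (0, -1, 0, 1): internal (1.4142, 0.0000); octagon support 1.4142 vs apothem 1 → ∉ W
#7 (3, 1, 2, 2): internal (3.7071, 0.1213); octagon support 3.7071 vs apothem 1 → ∉ W
#8 (0, 1, -1, -1): internal (-1.4142, 1.0000); octagon support 1.7071 vs apothem 1 → ∉ W

5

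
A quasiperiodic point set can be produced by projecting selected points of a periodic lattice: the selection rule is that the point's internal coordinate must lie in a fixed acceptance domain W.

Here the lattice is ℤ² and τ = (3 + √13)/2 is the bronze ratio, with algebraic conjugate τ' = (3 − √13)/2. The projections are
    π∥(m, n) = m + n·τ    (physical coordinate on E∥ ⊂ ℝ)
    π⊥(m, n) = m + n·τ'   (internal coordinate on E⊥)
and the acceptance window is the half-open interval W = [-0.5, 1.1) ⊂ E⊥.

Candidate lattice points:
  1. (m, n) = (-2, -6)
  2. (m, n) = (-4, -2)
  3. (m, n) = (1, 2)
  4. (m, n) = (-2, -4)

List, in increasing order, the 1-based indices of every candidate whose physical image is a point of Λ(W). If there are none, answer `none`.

1, 3

Numerically τ ≈ 3.30278 and τ' = −1/τ ≈ -0.30278.
[1] lift (-2,-6): star map gives -0.18335; window check -0.5 ≤ -0.18335 < 1.1 is true → IN Λ
[2] lift (-4,-2): star map gives -3.39445; window check -0.5 ≤ -3.39445 < 1.1 is false → out
[3] lift (1,2): star map gives 0.39445; window check -0.5 ≤ 0.39445 < 1.1 is true → IN Λ
[4] lift (-2,-4): star map gives -0.78890; window check -0.5 ≤ -0.78890 < 1.1 is false → out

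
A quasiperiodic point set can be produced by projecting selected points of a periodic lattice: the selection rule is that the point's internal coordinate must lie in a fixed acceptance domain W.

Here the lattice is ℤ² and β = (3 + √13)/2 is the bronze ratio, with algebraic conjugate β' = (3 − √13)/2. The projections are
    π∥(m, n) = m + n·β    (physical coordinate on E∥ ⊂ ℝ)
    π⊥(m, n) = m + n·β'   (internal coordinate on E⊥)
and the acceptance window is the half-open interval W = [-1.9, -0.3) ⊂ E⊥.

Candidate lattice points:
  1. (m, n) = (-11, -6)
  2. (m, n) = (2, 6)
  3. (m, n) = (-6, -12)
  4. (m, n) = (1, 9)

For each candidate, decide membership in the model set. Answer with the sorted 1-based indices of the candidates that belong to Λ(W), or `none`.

4

β' = (3−√13)/2 ≈ -0.30278.
candidate 1: (m,n)=(-11,-6) → π∥ = -11-6·β ≈ -30.81665, π⊥ = -11-6·β' ≈ -9.18335 ∉ [-1.9, -0.3) ⇒ out
candidate 2: (m,n)=(2,6) → π∥ = 2+6·β ≈ 21.81665, π⊥ = 2+6·β' ≈ 0.18335 ∉ [-1.9, -0.3) ⇒ out
candidate 3: (m,n)=(-6,-12) → π∥ = -6-12·β ≈ -45.63331, π⊥ = -6-12·β' ≈ -2.36669 ∉ [-1.9, -0.3) ⇒ out
candidate 4: (m,n)=(1,9) → π∥ = 1+9·β ≈ 30.72498, π⊥ = 1+9·β' ≈ -1.72498 ∈ [-1.9, -0.3) ⇒ IN Λ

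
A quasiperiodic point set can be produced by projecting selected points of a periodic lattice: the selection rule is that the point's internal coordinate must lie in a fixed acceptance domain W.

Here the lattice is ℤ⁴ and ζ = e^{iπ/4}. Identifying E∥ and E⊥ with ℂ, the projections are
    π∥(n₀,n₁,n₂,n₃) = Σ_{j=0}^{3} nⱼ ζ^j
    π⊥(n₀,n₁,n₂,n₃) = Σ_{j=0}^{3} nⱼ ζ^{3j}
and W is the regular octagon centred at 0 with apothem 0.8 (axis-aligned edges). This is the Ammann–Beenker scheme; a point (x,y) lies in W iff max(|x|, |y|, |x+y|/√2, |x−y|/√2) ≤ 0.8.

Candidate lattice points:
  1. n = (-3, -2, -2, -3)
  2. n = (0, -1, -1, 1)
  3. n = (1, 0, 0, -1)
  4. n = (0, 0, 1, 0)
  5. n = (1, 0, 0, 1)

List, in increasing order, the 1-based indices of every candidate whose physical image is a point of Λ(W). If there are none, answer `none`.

3

With ζ = e^{iπ/4} the internal vectors are ζ^0,ζ^3,ζ^6,ζ^9.
candidate 1: n = (-3, -2, -2, -3) → π⊥ ≈ (-3.7071, -1.5355); max(|x|,|y|,|x±y|/√2) = 3.7071 > 0.8 ⇒ ∉ W
candidate 2: n = (0, -1, -1, 1) → π⊥ ≈ (+1.4142, +1.0000); max(|x|,|y|,|x±y|/√2) = 1.7071 > 0.8 ⇒ ∉ W
candidate 3: n = (1, 0, 0, -1) → π⊥ ≈ (+0.2929, -0.7071); max(|x|,|y|,|x±y|/√2) = 0.7071 ≤ 0.8 ⇒ ∈ W
candidate 4: n = (0, 0, 1, 0) → π⊥ ≈ (+0.0000, -1.0000); max(|x|,|y|,|x±y|/√2) = 1.0000 > 0.8 ⇒ ∉ W
candidate 5: n = (1, 0, 0, 1) → π⊥ ≈ (+1.7071, +0.7071); max(|x|,|y|,|x±y|/√2) = 1.7071 > 0.8 ⇒ ∉ W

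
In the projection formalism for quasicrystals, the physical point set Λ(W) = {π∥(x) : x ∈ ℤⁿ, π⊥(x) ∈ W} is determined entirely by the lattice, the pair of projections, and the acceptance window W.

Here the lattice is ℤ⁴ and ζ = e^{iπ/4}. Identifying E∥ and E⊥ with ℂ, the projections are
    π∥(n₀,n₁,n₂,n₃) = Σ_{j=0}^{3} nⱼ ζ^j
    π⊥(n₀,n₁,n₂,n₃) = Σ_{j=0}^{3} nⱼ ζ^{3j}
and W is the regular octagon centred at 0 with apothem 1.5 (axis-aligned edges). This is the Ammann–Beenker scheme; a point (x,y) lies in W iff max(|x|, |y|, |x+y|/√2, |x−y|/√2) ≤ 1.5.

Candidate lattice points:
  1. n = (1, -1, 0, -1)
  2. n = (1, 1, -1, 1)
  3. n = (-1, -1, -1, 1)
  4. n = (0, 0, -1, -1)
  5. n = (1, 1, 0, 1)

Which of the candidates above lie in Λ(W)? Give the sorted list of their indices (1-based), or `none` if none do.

3, 4

With ζ = e^{iπ/4} the internal vectors are ζ^0,ζ^3,ζ^6,ζ^9.
#1 (1, -1, 0, -1): internal (1.000000, -1.414214); octagon support 1.707107 vs apothem 1.5 → ∉ W
#2 (1, 1, -1, 1): internal (1.000000, 2.414214); octagon support 2.414214 vs apothem 1.5 → ∉ W
#3 (-1, -1, -1, 1): internal (0.414214, 1.000000); octagon support 1.000000 vs apothem 1.5 → ∈ W
#4 (0, 0, -1, -1): internal (-0.707107, 0.292893); octagon support 0.707107 vs apothem 1.5 → ∈ W
#5 (1, 1, 0, 1): internal (1.000000, 1.414214); octagon support 1.707107 vs apothem 1.5 → ∉ W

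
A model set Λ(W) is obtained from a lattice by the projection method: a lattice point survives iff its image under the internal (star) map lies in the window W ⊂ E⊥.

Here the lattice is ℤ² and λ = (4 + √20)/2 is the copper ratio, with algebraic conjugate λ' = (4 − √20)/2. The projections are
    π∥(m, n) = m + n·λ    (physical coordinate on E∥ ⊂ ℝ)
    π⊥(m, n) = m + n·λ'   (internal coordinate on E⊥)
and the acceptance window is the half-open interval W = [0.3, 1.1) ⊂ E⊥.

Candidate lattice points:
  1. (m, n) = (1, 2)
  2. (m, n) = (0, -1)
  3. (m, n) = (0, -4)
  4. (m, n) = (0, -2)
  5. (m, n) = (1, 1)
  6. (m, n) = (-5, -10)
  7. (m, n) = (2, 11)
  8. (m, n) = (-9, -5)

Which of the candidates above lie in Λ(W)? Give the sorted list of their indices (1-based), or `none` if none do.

Compute λ' = (4−√20)/2 = -0.23607, so π⊥(m,n) = m -0.23607·n.
#1 (1,2): internal coord 1 + (2)·λ' = +0.52786; +0.52786 ∈ [0.3, 1.1) → IN Λ
#2 (0,-1): internal coord 0 + (-1)·λ' = +0.23607; +0.23607 ∉ [0.3, 1.1) → out
#3 (0,-4): internal coord 0 + (-4)·λ' = +0.94427; +0.94427 ∈ [0.3, 1.1) → IN Λ
#4 (0,-2): internal coord 0 + (-2)·λ' = +0.47214; +0.47214 ∈ [0.3, 1.1) → IN Λ
#5 (1,1): internal coord 1 + (1)·λ' = +0.76393; +0.76393 ∈ [0.3, 1.1) → IN Λ
#6 (-5,-10): internal coord -5 + (-10)·λ' = -2.63932; -2.63932 ∉ [0.3, 1.1) → out
#7 (2,11): internal coord 2 + (11)·λ' = -0.59675; -0.59675 ∉ [0.3, 1.1) → out
#8 (-9,-5): internal coord -9 + (-5)·λ' = -7.81966; -7.81966 ∉ [0.3, 1.1) → out

1, 3, 4, 5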